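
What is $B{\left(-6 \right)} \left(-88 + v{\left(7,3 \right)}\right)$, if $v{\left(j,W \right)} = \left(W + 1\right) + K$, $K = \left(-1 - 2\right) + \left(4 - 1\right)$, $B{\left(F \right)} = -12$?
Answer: $1008$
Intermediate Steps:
$K = 0$ ($K = -3 + 3 = 0$)
$v{\left(j,W \right)} = 1 + W$ ($v{\left(j,W \right)} = \left(W + 1\right) + 0 = \left(1 + W\right) + 0 = 1 + W$)
$B{\left(-6 \right)} \left(-88 + v{\left(7,3 \right)}\right) = - 12 \left(-88 + \left(1 + 3\right)\right) = - 12 \left(-88 + 4\right) = \left(-12\right) \left(-84\right) = 1008$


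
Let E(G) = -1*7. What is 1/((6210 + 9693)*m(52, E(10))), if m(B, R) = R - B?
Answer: -1/938277 ≈ -1.0658e-6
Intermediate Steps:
E(G) = -7
1/((6210 + 9693)*m(52, E(10))) = 1/((6210 + 9693)*(-7 - 1*52)) = 1/(15903*(-7 - 52)) = (1/15903)/(-59) = (1/15903)*(-1/59) = -1/938277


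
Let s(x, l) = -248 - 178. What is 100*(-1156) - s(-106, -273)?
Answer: -115174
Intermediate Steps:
s(x, l) = -426
100*(-1156) - s(-106, -273) = 100*(-1156) - 1*(-426) = -115600 + 426 = -115174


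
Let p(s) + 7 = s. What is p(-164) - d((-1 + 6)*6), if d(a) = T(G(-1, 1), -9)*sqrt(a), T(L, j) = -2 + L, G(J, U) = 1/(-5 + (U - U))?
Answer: -171 + 11*sqrt(30)/5 ≈ -158.95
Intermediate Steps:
p(s) = -7 + s
G(J, U) = -1/5 (G(J, U) = 1/(-5 + 0) = 1/(-5) = -1/5)
d(a) = -11*sqrt(a)/5 (d(a) = (-2 - 1/5)*sqrt(a) = -11*sqrt(a)/5)
p(-164) - d((-1 + 6)*6) = (-7 - 164) - (-11)*sqrt((-1 + 6)*6)/5 = -171 - (-11)*sqrt(5*6)/5 = -171 - (-11)*sqrt(30)/5 = -171 + 11*sqrt(30)/5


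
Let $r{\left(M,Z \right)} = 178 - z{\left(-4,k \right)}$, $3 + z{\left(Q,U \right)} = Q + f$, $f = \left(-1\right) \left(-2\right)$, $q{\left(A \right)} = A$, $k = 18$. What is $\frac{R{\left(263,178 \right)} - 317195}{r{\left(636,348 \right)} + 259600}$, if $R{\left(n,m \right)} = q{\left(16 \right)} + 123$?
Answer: $- \frac{317056}{259783} \approx -1.2205$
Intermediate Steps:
$R{\left(n,m \right)} = 139$ ($R{\left(n,m \right)} = 16 + 123 = 139$)
$f = 2$
$z{\left(Q,U \right)} = -1 + Q$ ($z{\left(Q,U \right)} = -3 + \left(Q + 2\right) = -3 + \left(2 + Q\right) = -1 + Q$)
$r{\left(M,Z \right)} = 183$ ($r{\left(M,Z \right)} = 178 - \left(-1 - 4\right) = 178 - -5 = 178 + 5 = 183$)
$\frac{R{\left(263,178 \right)} - 317195}{r{\left(636,348 \right)} + 259600} = \frac{139 - 317195}{183 + 259600} = - \frac{317056}{259783}$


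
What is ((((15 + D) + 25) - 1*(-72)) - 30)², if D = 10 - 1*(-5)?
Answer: 9409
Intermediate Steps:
D = 15 (D = 10 + 5 = 15)
((((15 + D) + 25) - 1*(-72)) - 30)² = ((((15 + 15) + 25) - 1*(-72)) - 30)² = (((30 + 25) + 72) - 30)² = ((55 + 72) - 30)² = (127 - 30)² = 97² = 9409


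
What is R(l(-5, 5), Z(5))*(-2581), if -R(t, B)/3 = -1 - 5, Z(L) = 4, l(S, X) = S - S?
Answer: -46458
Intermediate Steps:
l(S, X) = 0
R(t, B) = 18 (R(t, B) = -3*(-1 - 5) = -3*(-6) = 18)
R(l(-5, 5), Z(5))*(-2581) = 18*(-2581) = -46458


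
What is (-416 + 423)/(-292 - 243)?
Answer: -7/535 ≈ -0.013084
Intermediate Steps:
(-416 + 423)/(-292 - 243) = 7/(-535) = 7*(-1/535) = -7/535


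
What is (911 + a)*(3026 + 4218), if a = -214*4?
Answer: 398420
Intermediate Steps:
a = -856
(911 + a)*(3026 + 4218) = (911 - 856)*(3026 + 4218) = 55*7244 = 398420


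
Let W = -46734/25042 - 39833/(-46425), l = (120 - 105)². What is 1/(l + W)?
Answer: 581287425/130203606643 ≈ 0.0044644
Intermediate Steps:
l = 225 (l = 15² = 225)
W = -586063982/581287425 (W = -46734*1/25042 - 39833*(-1/46425) = -23367/12521 + 39833/46425 = -586063982/581287425 ≈ -1.0082)
1/(l + W) = 1/(225 - 586063982/581287425) = 1/(130203606643/581287425) = 581287425/130203606643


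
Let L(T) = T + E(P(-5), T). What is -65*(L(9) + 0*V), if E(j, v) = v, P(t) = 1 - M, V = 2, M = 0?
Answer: -1170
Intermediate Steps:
P(t) = 1 (P(t) = 1 - 1*0 = 1 + 0 = 1)
L(T) = 2*T (L(T) = T + T = 2*T)
-65*(L(9) + 0*V) = -65*(2*9 + 0*2) = -65*(18 + 0) = -65*18 = -1170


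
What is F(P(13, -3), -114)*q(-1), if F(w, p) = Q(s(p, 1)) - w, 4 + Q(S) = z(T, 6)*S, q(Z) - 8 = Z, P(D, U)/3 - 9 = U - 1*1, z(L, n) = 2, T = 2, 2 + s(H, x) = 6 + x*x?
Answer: -63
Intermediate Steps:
s(H, x) = 4 + x**2 (s(H, x) = -2 + (6 + x*x) = -2 + (6 + x**2) = 4 + x**2)
P(D, U) = 24 + 3*U (P(D, U) = 27 + 3*(U - 1*1) = 27 + 3*(U - 1) = 27 + 3*(-1 + U) = 27 + (-3 + 3*U) = 24 + 3*U)
q(Z) = 8 + Z
Q(S) = -4 + 2*S
F(w, p) = 6 - w (F(w, p) = (-4 + 2*(4 + 1**2)) - w = (-4 + 2*(4 + 1)) - w = (-4 + 2*5) - w = (-4 + 10) - w = 6 - w)
F(P(13, -3), -114)*q(-1) = (6 - (24 + 3*(-3)))*(8 - 1) = (6 - (24 - 9))*7 = (6 - 1*15)*7 = (6 - 15)*7 = -9*7 = -63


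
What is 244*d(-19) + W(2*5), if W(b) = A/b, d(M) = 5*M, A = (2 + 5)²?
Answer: -231751/10 ≈ -23175.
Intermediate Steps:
A = 49 (A = 7² = 49)
W(b) = 49/b
244*d(-19) + W(2*5) = 244*(5*(-19)) + 49/((2*5)) = 244*(-95) + 49/10 = -23180 + 49*(⅒) = -23180 + 49/10 = -231751/10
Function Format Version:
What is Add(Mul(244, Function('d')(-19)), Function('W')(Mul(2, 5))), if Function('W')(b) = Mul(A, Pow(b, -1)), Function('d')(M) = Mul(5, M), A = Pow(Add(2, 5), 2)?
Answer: Rational(-231751, 10) ≈ -23175.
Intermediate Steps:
A = 49 (A = Pow(7, 2) = 49)
Function('W')(b) = Mul(49, Pow(b, -1))
Add(Mul(244, Function('d')(-19)), Function('W')(Mul(2, 5))) = Add(Mul(244, Mul(5, -19)), Mul(49, Pow(Mul(2, 5), -1))) = Add(Mul(244, -95), Mul(49, Pow(10, -1))) = Add(-23180, Mul(49, Rational(1, 10))) = Add(-23180, Rational(49, 10)) = Rational(-231751, 10)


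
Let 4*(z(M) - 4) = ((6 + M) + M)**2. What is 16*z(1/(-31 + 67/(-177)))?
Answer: 1580571556/7711729 ≈ 204.96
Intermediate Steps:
z(M) = 4 + (6 + 2*M)**2/4 (z(M) = 4 + ((6 + M) + M)**2/4 = 4 + (6 + 2*M)**2/4)
16*z(1/(-31 + 67/(-177))) = 16*(4 + (3 + 1/(-31 + 67/(-177)))**2) = 16*(4 + (3 + 1/(-31 + 67*(-1/177)))**2) = 16*(4 + (3 + 1/(-31 - 67/177))**2) = 16*(4 + (3 + 1/(-5554/177))**2) = 16*(4 + (3 - 177/5554)**2) = 16*(4 + (16485/5554)**2) = 16*(4 + 271755225/30846916) = 16*(395142889/30846916) = 1580571556/7711729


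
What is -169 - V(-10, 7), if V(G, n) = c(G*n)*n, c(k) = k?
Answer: 321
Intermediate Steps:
V(G, n) = G*n² (V(G, n) = (G*n)*n = G*n²)
-169 - V(-10, 7) = -169 - (-10)*7² = -169 - (-10)*49 = -169 - 1*(-490) = -169 + 490 = 321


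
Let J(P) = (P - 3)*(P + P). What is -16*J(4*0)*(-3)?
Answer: 0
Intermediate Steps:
J(P) = 2*P*(-3 + P) (J(P) = (-3 + P)*(2*P) = 2*P*(-3 + P))
-16*J(4*0)*(-3) = -32*4*0*(-3 + 4*0)*(-3) = -32*0*(-3 + 0)*(-3) = -32*0*(-3)*(-3) = -16*0*(-3) = 0*(-3) = 0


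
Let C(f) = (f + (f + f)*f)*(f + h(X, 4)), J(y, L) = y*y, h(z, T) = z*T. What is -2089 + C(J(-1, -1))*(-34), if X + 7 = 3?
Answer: -559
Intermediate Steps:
X = -4 (X = -7 + 3 = -4)
h(z, T) = T*z
J(y, L) = y²
C(f) = (-16 + f)*(f + 2*f²) (C(f) = (f + (f + f)*f)*(f + 4*(-4)) = (f + (2*f)*f)*(f - 16) = (f + 2*f²)*(-16 + f) = (-16 + f)*(f + 2*f²))
-2089 + C(J(-1, -1))*(-34) = -2089 + ((-1)²*(-16 - 31*(-1)² + 2*((-1)²)²))*(-34) = -2089 + (1*(-16 - 31*1 + 2*1²))*(-34) = -2089 + (1*(-16 - 31 + 2*1))*(-34) = -2089 + (1*(-16 - 31 + 2))*(-34) = -2089 + (1*(-45))*(-34) = -2089 - 45*(-34) = -2089 + 1530 = -559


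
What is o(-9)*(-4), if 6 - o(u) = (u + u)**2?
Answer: 1272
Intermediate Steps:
o(u) = 6 - 4*u**2 (o(u) = 6 - (u + u)**2 = 6 - (2*u)**2 = 6 - 4*u**2)
o(-9)*(-4) = (6 - 4*(-9)**2)*(-4) = (6 - 4*81)*(-4) = (6 - 324)*(-4) = -318*(-4) = 1272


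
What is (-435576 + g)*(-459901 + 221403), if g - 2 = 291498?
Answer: 34361837848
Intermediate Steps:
g = 291500 (g = 2 + 291498 = 291500)
(-435576 + g)*(-459901 + 221403) = (-435576 + 291500)*(-459901 + 221403) = -144076*(-238498) = 34361837848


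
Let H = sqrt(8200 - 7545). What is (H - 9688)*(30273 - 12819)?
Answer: -169094352 + 17454*sqrt(655) ≈ -1.6865e+8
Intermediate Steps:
H = sqrt(655) ≈ 25.593
(H - 9688)*(30273 - 12819) = (sqrt(655) - 9688)*(30273 - 12819) = (-9688 + sqrt(655))*17454 = -169094352 + 17454*sqrt(655)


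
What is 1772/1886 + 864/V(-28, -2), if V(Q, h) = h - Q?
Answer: 418894/12259 ≈ 34.170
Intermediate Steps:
1772/1886 + 864/V(-28, -2) = 1772/1886 + 864/(-2 - 1*(-28)) = 1772*(1/1886) + 864/(-2 + 28) = 886/943 + 864/26 = 886/943 + 864*(1/26) = 886/943 + 432/13 = 418894/12259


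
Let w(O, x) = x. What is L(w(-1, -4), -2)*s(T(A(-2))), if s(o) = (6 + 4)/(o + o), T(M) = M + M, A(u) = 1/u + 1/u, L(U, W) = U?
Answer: 10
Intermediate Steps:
A(u) = 2/u (A(u) = 1/u + 1/u = 2/u)
T(M) = 2*M
s(o) = 5/o (s(o) = 10/((2*o)) = 10*(1/(2*o)) = 5/o)
L(w(-1, -4), -2)*s(T(A(-2))) = -20/(2*(2/(-2))) = -20/(2*(2*(-1/2))) = -20/(2*(-1)) = -20/(-2) = -20*(-1)/2 = -4*(-5/2) = 10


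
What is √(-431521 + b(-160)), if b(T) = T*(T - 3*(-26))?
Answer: 3*I*√46489 ≈ 646.84*I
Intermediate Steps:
b(T) = T*(78 + T) (b(T) = T*(T + 78) = T*(78 + T))
√(-431521 + b(-160)) = √(-431521 - 160*(78 - 160)) = √(-431521 - 160*(-82)) = √(-431521 + 13120) = √(-418401) = 3*I*√46489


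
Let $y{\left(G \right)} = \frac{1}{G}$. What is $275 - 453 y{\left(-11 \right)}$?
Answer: $\frac{3478}{11} \approx 316.18$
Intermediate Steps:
$275 - 453 y{\left(-11 \right)} = 275 - \frac{453}{-11} = 275 - - \frac{453}{11} = 275 + \frac{453}{11} = \frac{3478}{11}$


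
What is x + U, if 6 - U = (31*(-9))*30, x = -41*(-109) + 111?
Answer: 12956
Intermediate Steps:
x = 4580 (x = 4469 + 111 = 4580)
U = 8376 (U = 6 - 31*(-9)*30 = 6 - (-279)*30 = 6 - 1*(-8370) = 6 + 8370 = 8376)
x + U = 4580 + 8376 = 12956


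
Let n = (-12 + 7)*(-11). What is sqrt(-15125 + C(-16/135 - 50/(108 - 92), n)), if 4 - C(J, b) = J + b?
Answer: I*sqrt(491597310)/180 ≈ 123.18*I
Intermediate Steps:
n = 55 (n = -5*(-11) = 55)
C(J, b) = 4 - J - b (C(J, b) = 4 - (J + b) = 4 + (-J - b) = 4 - J - b)
sqrt(-15125 + C(-16/135 - 50/(108 - 92), n)) = sqrt(-15125 + (4 - (-16/135 - 50/(108 - 92)) - 1*55)) = sqrt(-15125 + (4 - (-16*1/135 - 50/16) - 55)) = sqrt(-15125 + (4 - (-16/135 - 50*1/16) - 55)) = sqrt(-15125 + (4 - (-16/135 - 25/8) - 55)) = sqrt(-15125 + (4 - 1*(-3503/1080) - 55)) = sqrt(-15125 + (4 + 3503/1080 - 55)) = sqrt(-15125 - 51577/1080) = sqrt(-16386577/1080) = I*sqrt(491597310)/180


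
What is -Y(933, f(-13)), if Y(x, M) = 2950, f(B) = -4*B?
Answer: -2950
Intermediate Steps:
-Y(933, f(-13)) = -1*2950 = -2950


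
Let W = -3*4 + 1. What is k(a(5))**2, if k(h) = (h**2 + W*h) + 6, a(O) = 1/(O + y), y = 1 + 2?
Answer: 88209/4096 ≈ 21.535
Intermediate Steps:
y = 3
W = -11 (W = -12 + 1 = -11)
a(O) = 1/(3 + O) (a(O) = 1/(O + 3) = 1/(3 + O))
k(h) = 6 + h**2 - 11*h (k(h) = (h**2 - 11*h) + 6 = 6 + h**2 - 11*h)
k(a(5))**2 = (6 + (1/(3 + 5))**2 - 11/(3 + 5))**2 = (6 + (1/8)**2 - 11/8)**2 = (6 + (1/8)**2 - 11*1/8)**2 = (6 + 1/64 - 11/8)**2 = (297/64)**2 = 88209/4096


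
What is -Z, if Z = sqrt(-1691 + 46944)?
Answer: -59*sqrt(13) ≈ -212.73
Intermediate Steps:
Z = 59*sqrt(13) (Z = sqrt(45253) = 59*sqrt(13) ≈ 212.73)
-Z = -59*sqrt(13)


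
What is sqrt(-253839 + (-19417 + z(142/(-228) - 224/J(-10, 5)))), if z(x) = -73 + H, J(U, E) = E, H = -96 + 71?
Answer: I*sqrt(273354) ≈ 522.83*I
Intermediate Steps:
H = -25
z(x) = -98 (z(x) = -73 - 25 = -98)
sqrt(-253839 + (-19417 + z(142/(-228) - 224/J(-10, 5)))) = sqrt(-253839 + (-19417 - 98)) = sqrt(-253839 - 19515) = sqrt(-273354) = I*sqrt(273354)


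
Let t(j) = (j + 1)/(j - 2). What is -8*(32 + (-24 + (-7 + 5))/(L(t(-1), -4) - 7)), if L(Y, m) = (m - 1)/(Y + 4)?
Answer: -9280/33 ≈ -281.21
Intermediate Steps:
t(j) = (1 + j)/(-2 + j)
L(Y, m) = (-1 + m)/(4 + Y)
-8*(32 + (-24 + (-7 + 5))/(L(t(-1), -4) - 7)) = -8*(32 + (-24 + (-7 + 5))/((-1 - 4)/(4 + (1 - 1)/(-2 - 1)) - 7)) = -8*(32 + (-24 - 2)/(-5/(4 + 0/(-3)) - 7)) = -8*(32 - 26/(-5/(4 - ⅓*0) - 7)) = -8*(32 - 26/(-5/(4 + 0) - 7)) = -8*(32 - 26/(-5/4 - 7)) = -8*(32 - 26/(-33/4)) = -8*(32 - 26*(-4/33)) = -8*(32 + 104/33) = -8*1160/33 = -9280/33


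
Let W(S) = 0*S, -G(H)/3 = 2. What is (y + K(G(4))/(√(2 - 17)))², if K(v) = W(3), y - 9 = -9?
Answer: 0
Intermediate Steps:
G(H) = -6 (G(H) = -3*2 = -6)
y = 0 (y = 9 - 9 = 0)
W(S) = 0
K(v) = 0
(y + K(G(4))/(√(2 - 17)))² = (0 + 0/(√(2 - 17)))² = (0 + 0/(√(-15)))² = (0 + 0/((I*√15)))² = (0 + 0*(-I*√15/15))² = (0 + 0)² = 0² = 0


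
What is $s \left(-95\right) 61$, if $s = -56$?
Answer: $324520$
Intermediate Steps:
$s \left(-95\right) 61 = \left(-56\right) \left(-95\right) 61 = 5320 \cdot 61 = 324520$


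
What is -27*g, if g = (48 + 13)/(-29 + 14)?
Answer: 549/5 ≈ 109.80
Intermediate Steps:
g = -61/15 (g = 61/(-15) = 61*(-1/15) = -61/15 ≈ -4.0667)
-27*g = -27*(-61/15) = 549/5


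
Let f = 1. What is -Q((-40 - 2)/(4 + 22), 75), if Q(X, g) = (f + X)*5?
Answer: 40/13 ≈ 3.0769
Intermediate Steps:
Q(X, g) = 5 + 5*X (Q(X, g) = (1 + X)*5 = 5 + 5*X)
-Q((-40 - 2)/(4 + 22), 75) = -(5 + 5*((-40 - 2)/(4 + 22))) = -(5 + 5*(-42/26)) = -(5 + 5*(-42*1/26)) = -(5 + 5*(-21/13)) = -(5 - 105/13) = -1*(-40/13) = 40/13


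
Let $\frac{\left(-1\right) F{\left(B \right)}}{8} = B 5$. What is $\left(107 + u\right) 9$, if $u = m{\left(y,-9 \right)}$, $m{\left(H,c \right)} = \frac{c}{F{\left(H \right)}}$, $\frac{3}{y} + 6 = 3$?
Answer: $\frac{38439}{40} \approx 960.97$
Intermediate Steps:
$F{\left(B \right)} = - 40 B$ ($F{\left(B \right)} = - 8 B 5 = - 8 \cdot 5 B = - 40 B$)
$y = -1$ ($y = \frac{3}{-6 + 3} = \frac{3}{-3} = 3 \left(- \frac{1}{3}\right) = -1$)
$m{\left(H,c \right)} = - \frac{c}{40 H}$ ($m{\left(H,c \right)} = \frac{c}{\left(-40\right) H} = c \left(- \frac{1}{40 H}\right) = - \frac{c}{40 H}$)
$u = - \frac{9}{40}$ ($u = \left(- \frac{1}{40}\right) \left(-9\right) \frac{1}{-1} = \left(- \frac{1}{40}\right) \left(-9\right) \left(-1\right) = - \frac{9}{40} \approx -0.225$)
$\left(107 + u\right) 9 = \left(107 - \frac{9}{40}\right) 9 = \frac{4271}{40} \cdot 9 = \frac{38439}{40}$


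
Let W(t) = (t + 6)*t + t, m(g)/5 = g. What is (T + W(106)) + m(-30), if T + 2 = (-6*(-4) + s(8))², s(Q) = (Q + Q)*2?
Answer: 14962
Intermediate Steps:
s(Q) = 4*Q (s(Q) = (2*Q)*2 = 4*Q)
m(g) = 5*g
W(t) = t + t*(6 + t) (W(t) = (6 + t)*t + t = t*(6 + t) + t = t + t*(6 + t))
T = 3134 (T = -2 + (-6*(-4) + 4*8)² = -2 + (24 + 32)² = -2 + 56² = -2 + 3136 = 3134)
(T + W(106)) + m(-30) = (3134 + 106*(7 + 106)) + 5*(-30) = (3134 + 106*113) - 150 = (3134 + 11978) - 150 = 15112 - 150 = 14962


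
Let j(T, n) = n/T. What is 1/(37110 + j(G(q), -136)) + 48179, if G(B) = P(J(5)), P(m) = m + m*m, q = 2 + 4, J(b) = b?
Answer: 26815564193/556582 ≈ 48179.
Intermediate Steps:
q = 6
P(m) = m + m²
G(B) = 30 (G(B) = 5*(1 + 5) = 5*6 = 30)
1/(37110 + j(G(q), -136)) + 48179 = 1/(37110 - 136/30) + 48179 = 1/(37110 - 136*1/30) + 48179 = 1/(37110 - 68/15) + 48179 = 1/(556582/15) + 48179 = 15/556582 + 48179 = 26815564193/556582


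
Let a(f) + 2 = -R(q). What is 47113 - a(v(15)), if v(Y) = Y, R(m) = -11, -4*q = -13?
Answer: 47104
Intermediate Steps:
q = 13/4 (q = -¼*(-13) = 13/4 ≈ 3.2500)
a(f) = 9 (a(f) = -2 - 1*(-11) = -2 + 11 = 9)
47113 - a(v(15)) = 47113 - 1*9 = 47113 - 9 = 47104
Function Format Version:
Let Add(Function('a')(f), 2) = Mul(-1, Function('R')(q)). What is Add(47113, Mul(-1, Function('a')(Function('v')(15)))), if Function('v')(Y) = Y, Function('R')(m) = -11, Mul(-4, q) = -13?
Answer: 47104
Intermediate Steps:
q = Rational(13, 4) (q = Mul(Rational(-1, 4), -13) = Rational(13, 4) ≈ 3.2500)
Function('a')(f) = 9 (Function('a')(f) = Add(-2, Mul(-1, -11)) = Add(-2, 11) = 9)
Add(47113, Mul(-1, Function('a')(Function('v')(15)))) = Add(47113, Mul(-1, 9)) = Add(47113, -9) = 47104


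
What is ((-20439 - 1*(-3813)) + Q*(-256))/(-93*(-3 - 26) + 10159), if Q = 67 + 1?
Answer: -17017/6428 ≈ -2.6473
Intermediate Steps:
Q = 68
((-20439 - 1*(-3813)) + Q*(-256))/(-93*(-3 - 26) + 10159) = ((-20439 - 1*(-3813)) + 68*(-256))/(-93*(-3 - 26) + 10159) = ((-20439 + 3813) - 17408)/(-93*(-29) + 10159) = (-16626 - 17408)/(2697 + 10159) = -34034/12856 = -34034*1/12856 = -17017/6428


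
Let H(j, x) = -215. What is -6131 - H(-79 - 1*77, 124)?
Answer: -5916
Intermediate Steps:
-6131 - H(-79 - 1*77, 124) = -6131 - 1*(-215) = -6131 + 215 = -5916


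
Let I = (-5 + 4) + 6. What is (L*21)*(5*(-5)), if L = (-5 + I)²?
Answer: 0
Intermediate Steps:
I = 5 (I = -1 + 6 = 5)
L = 0 (L = (-5 + 5)² = 0² = 0)
(L*21)*(5*(-5)) = (0*21)*(5*(-5)) = 0*(-25) = 0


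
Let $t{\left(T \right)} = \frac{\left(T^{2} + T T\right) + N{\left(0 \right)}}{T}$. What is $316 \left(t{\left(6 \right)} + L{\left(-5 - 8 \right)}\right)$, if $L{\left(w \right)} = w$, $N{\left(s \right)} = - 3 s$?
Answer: $-316$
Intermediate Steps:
$t{\left(T \right)} = 2 T$ ($t{\left(T \right)} = \frac{\left(T^{2} + T T\right) - 0}{T} = \frac{\left(T^{2} + T^{2}\right) + 0}{T} = \frac{2 T^{2} + 0}{T} = \frac{2 T^{2}}{T} = 2 T$)
$316 \left(t{\left(6 \right)} + L{\left(-5 - 8 \right)}\right) = 316 \left(2 \cdot 6 - 13\right) = 316 \left(12 - 13\right) = 316 \left(-1\right) = -316$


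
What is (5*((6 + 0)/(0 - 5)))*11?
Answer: -66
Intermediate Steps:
(5*((6 + 0)/(0 - 5)))*11 = (5*(6/(-5)))*11 = (5*(6*(-1/5)))*11 = (5*(-6/5))*11 = -6*11 = -66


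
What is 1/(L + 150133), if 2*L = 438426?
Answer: 1/369346 ≈ 2.7075e-6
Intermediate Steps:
L = 219213 (L = (½)*438426 = 219213)
1/(L + 150133) = 1/(219213 + 150133) = 1/369346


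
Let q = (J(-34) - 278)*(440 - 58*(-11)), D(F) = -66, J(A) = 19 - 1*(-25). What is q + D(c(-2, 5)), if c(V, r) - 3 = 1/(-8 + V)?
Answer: -252318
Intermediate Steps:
J(A) = 44 (J(A) = 19 + 25 = 44)
c(V, r) = 3 + 1/(-8 + V)
q = -252252 (q = (44 - 278)*(440 - 58*(-11)) = -234*(440 + 638) = -234*1078 = -252252)
q + D(c(-2, 5)) = -252252 - 66 = -252318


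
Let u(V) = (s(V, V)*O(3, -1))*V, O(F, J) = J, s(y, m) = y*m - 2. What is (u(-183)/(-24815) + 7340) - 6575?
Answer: 12855354/24815 ≈ 518.05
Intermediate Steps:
s(y, m) = -2 + m*y (s(y, m) = m*y - 2 = -2 + m*y)
u(V) = V*(2 - V²) (u(V) = ((-2 + V*V)*(-1))*V = ((-2 + V²)*(-1))*V = (2 - V²)*V = V*(2 - V²))
(u(-183)/(-24815) + 7340) - 6575 = (-183*(2 - 1*(-183)²)/(-24815) + 7340) - 6575 = (-183*(2 - 1*33489)*(-1/24815) + 7340) - 6575 = (-183*(2 - 33489)*(-1/24815) + 7340) - 6575 = (-183*(-33487)*(-1/24815) + 7340) - 6575 = (6128121*(-1/24815) + 7340) - 6575 = (-6128121/24815 + 7340) - 6575 = 176013979/24815 - 6575 = 12855354/24815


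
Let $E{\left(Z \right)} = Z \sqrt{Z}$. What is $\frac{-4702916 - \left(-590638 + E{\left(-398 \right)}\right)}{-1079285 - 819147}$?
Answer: $\frac{2056139}{949216} - \frac{199 i \sqrt{398}}{949216} \approx 2.1661 - 0.0041824 i$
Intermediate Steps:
$E{\left(Z \right)} = Z^{\frac{3}{2}}$
$\frac{-4702916 - \left(-590638 + E{\left(-398 \right)}\right)}{-1079285 - 819147} = \frac{-4702916 + \left(590638 - \left(-398\right)^{\frac{3}{2}}\right)}{-1079285 - 819147} = \frac{-4702916 + \left(590638 - - 398 i \sqrt{398}\right)}{-1898432} = \left(-4702916 + \left(590638 + 398 i \sqrt{398}\right)\right) \left(- \frac{1}{1898432}\right) = \left(-4112278 + 398 i \sqrt{398}\right) \left(- \frac{1}{1898432}\right) = \frac{2056139}{949216} - \frac{199 i \sqrt{398}}{949216}$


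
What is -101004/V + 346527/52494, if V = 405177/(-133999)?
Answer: 78957448383367/2363262382 ≈ 33410.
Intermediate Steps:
V = -405177/133999 (V = 405177*(-1/133999) = -405177/133999 ≈ -3.0237)
-101004/V + 346527/52494 = -101004/(-405177/133999) + 346527/52494 = -101004*(-133999/405177) + 346527*(1/52494) = 4511478332/135059 + 115509/17498 = 78957448383367/2363262382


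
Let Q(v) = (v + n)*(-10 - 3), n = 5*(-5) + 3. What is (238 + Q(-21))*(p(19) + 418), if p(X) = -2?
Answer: 331552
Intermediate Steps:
n = -22 (n = -25 + 3 = -22)
Q(v) = 286 - 13*v (Q(v) = (v - 22)*(-10 - 3) = (-22 + v)*(-13) = 286 - 13*v)
(238 + Q(-21))*(p(19) + 418) = (238 + (286 - 13*(-21)))*(-2 + 418) = (238 + (286 + 273))*416 = (238 + 559)*416 = 797*416 = 331552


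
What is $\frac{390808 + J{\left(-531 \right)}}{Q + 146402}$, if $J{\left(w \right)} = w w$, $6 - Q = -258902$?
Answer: $\frac{672769}{405310} \approx 1.6599$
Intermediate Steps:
$Q = 258908$ ($Q = 6 - -258902 = 6 + 258902 = 258908$)
$J{\left(w \right)} = w^{2}$
$\frac{390808 + J{\left(-531 \right)}}{Q + 146402} = \frac{390808 + \left(-531\right)^{2}}{258908 + 146402} = \frac{390808 + 281961}{405310} = 672769 \cdot \frac{1}{405310} = \frac{672769}{405310}$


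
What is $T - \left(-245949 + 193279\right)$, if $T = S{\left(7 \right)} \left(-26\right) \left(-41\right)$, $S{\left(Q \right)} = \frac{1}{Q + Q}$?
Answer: $\frac{369223}{7} \approx 52746.0$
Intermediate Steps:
$S{\left(Q \right)} = \frac{1}{2 Q}$
$T = \frac{533}{7}$ ($T = \frac{1}{2 \cdot 7} \left(-26\right) \left(-41\right) = \frac{1}{2} \cdot \frac{1}{7} \left(-26\right) \left(-41\right) = \frac{1}{14} \left(-26\right) \left(-41\right) = \left(- \frac{13}{7}\right) \left(-41\right) = \frac{533}{7} \approx 76.143$)
$T - \left(-245949 + 193279\right) = \frac{533}{7} - \left(-245949 + 193279\right) = \frac{533}{7} - -52670 = \frac{533}{7} + 52670 = \frac{369223}{7}$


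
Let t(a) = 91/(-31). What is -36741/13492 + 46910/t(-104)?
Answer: -19623544751/1227772 ≈ -15983.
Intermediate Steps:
t(a) = -91/31 (t(a) = 91*(-1/31) = -91/31)
-36741/13492 + 46910/t(-104) = -36741/13492 + 46910/(-91/31) = -36741*1/13492 + 46910*(-31/91) = -36741/13492 - 1454210/91 = -19623544751/1227772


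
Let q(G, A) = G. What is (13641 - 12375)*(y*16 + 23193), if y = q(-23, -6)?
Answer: 28896450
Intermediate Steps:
y = -23
(13641 - 12375)*(y*16 + 23193) = (13641 - 12375)*(-23*16 + 23193) = 1266*(-368 + 23193) = 1266*22825 = 28896450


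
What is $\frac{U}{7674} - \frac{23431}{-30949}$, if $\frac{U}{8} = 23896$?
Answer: $\frac{3048133963}{118751313} \approx 25.668$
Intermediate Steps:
$U = 191168$ ($U = 8 \cdot 23896 = 191168$)
$\frac{U}{7674} - \frac{23431}{-30949} = \frac{191168}{7674} - \frac{23431}{-30949} = 191168 \cdot \frac{1}{7674} - - \frac{23431}{30949} = \frac{95584}{3837} + \frac{23431}{30949} = \frac{3048133963}{118751313}$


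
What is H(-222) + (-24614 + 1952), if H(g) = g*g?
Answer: 26622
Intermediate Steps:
H(g) = g**2
H(-222) + (-24614 + 1952) = (-222)**2 + (-24614 + 1952) = 49284 - 22662 = 26622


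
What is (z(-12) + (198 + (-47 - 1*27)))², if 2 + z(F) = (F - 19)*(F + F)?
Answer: 749956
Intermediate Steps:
z(F) = -2 + 2*F*(-19 + F) (z(F) = -2 + (F - 19)*(F + F) = -2 + (-19 + F)*(2*F) = -2 + 2*F*(-19 + F))
(z(-12) + (198 + (-47 - 1*27)))² = ((-2 - 38*(-12) + 2*(-12)²) + (198 + (-47 - 1*27)))² = ((-2 + 456 + 2*144) + (198 + (-47 - 27)))² = ((-2 + 456 + 288) + (198 - 74))² = (742 + 124)² = 866² = 749956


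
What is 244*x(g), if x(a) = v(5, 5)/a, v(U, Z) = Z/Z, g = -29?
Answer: -244/29 ≈ -8.4138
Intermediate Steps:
v(U, Z) = 1
x(a) = 1/a
244*x(g) = 244/(-29) = 244*(-1/29) = -244/29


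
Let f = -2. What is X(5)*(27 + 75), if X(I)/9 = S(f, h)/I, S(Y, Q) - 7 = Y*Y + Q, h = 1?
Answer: 11016/5 ≈ 2203.2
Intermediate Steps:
S(Y, Q) = 7 + Q + Y² (S(Y, Q) = 7 + (Y*Y + Q) = 7 + (Y² + Q) = 7 + (Q + Y²) = 7 + Q + Y²)
X(I) = 108/I (X(I) = 9*((7 + 1 + (-2)²)/I) = 9*((7 + 1 + 4)/I) = 9*(12/I) = 108/I)
X(5)*(27 + 75) = (108/5)*(27 + 75) = (108*(⅕))*102 = (108/5)*102 = 11016/5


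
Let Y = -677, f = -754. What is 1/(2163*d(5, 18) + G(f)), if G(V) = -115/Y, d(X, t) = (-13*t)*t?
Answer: -677/6167846297 ≈ -1.0976e-7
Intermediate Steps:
d(X, t) = -13*t²
G(V) = 115/677 (G(V) = -115/(-677) = -115*(-1/677) = 115/677)
1/(2163*d(5, 18) + G(f)) = 1/(2163*(-13*18²) + 115/677) = 1/(2163*(-13*324) + 115/677) = 1/(2163*(-4212) + 115/677) = 1/(-9110556 + 115/677) = 1/(-6167846297/677) = -677/6167846297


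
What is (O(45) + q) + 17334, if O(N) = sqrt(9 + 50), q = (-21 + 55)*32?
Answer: 18422 + sqrt(59) ≈ 18430.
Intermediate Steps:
q = 1088 (q = 34*32 = 1088)
O(N) = sqrt(59)
(O(45) + q) + 17334 = (sqrt(59) + 1088) + 17334 = (1088 + sqrt(59)) + 17334 = 18422 + sqrt(59)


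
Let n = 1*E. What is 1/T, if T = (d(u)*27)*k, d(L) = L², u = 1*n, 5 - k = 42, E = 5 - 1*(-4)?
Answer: -1/80919 ≈ -1.2358e-5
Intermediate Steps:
E = 9 (E = 5 + 4 = 9)
k = -37 (k = 5 - 1*42 = 5 - 42 = -37)
n = 9 (n = 1*9 = 9)
u = 9 (u = 1*9 = 9)
T = -80919 (T = (9²*27)*(-37) = (81*27)*(-37) = 2187*(-37) = -80919)
1/T = 1/(-80919) = -1/80919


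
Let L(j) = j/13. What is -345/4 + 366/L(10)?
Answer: 7791/20 ≈ 389.55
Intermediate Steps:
L(j) = j/13 (L(j) = j*(1/13) = j/13)
-345/4 + 366/L(10) = -345/4 + 366/(((1/13)*10)) = -345*¼ + 366/(10/13) = -345/4 + 366*(13/10) = -345/4 + 2379/5 = 7791/20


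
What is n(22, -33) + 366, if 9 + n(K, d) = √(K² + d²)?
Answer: 357 + 11*√13 ≈ 396.66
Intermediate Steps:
n(K, d) = -9 + √(K² + d²)
n(22, -33) + 366 = (-9 + √(22² + (-33)²)) + 366 = (-9 + √(484 + 1089)) + 366 = (-9 + √1573) + 366 = (-9 + 11*√13) + 366 = 357 + 11*√13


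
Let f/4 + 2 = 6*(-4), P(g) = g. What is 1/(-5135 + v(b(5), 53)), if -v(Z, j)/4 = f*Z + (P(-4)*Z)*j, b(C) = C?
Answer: 1/1185 ≈ 0.00084388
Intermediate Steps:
f = -104 (f = -8 + 4*(6*(-4)) = -8 + 4*(-24) = -8 - 96 = -104)
v(Z, j) = 416*Z + 16*Z*j (v(Z, j) = -4*(-104*Z + (-4*Z)*j) = -4*(-104*Z - 4*Z*j) = 416*Z + 16*Z*j)
1/(-5135 + v(b(5), 53)) = 1/(-5135 + 16*5*(26 + 53)) = 1/(-5135 + 16*5*79) = 1/(-5135 + 6320) = 1/1185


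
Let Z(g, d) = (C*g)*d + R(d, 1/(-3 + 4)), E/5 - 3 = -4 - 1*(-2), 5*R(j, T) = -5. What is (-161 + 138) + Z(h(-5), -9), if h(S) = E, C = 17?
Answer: -789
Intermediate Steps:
R(j, T) = -1 (R(j, T) = (1/5)*(-5) = -1)
E = 5 (E = 15 + 5*(-4 - 1*(-2)) = 15 + 5*(-4 + 2) = 15 + 5*(-2) = 15 - 10 = 5)
h(S) = 5
Z(g, d) = -1 + 17*d*g (Z(g, d) = (17*g)*d - 1 = 17*d*g - 1 = -1 + 17*d*g)
(-161 + 138) + Z(h(-5), -9) = (-161 + 138) + (-1 + 17*(-9)*5) = -23 + (-1 - 765) = -23 - 766 = -789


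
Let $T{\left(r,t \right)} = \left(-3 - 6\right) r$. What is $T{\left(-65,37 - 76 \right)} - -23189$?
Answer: $23774$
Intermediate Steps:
$T{\left(r,t \right)} = - 9 r$
$T{\left(-65,37 - 76 \right)} - -23189 = \left(-9\right) \left(-65\right) - -23189 = 585 + 23189 = 23774$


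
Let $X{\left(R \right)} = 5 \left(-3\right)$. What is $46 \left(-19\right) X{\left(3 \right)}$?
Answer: $13110$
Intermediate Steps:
$X{\left(R \right)} = -15$
$46 \left(-19\right) X{\left(3 \right)} = 46 \left(-19\right) \left(-15\right) = \left(-874\right) \left(-15\right) = 13110$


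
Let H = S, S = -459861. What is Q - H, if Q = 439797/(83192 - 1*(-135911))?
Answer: 100757364480/219103 ≈ 4.5986e+5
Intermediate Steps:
H = -459861
Q = 439797/219103 (Q = 439797/(83192 + 135911) = 439797/219103 ≈ 2.0073)
Q - H = 439797/219103 - 1*(-459861) = 439797/219103 + 459861 = 100757364480/219103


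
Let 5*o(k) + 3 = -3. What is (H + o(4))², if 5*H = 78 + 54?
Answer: 15876/25 ≈ 635.04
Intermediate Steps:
o(k) = -6/5 (o(k) = -⅗ + (⅕)*(-3) = -⅗ - ⅗ = -6/5)
H = 132/5 (H = (78 + 54)/5 = (⅕)*132 = 132/5 ≈ 26.400)
(H + o(4))² = (132/5 - 6/5)² = (126/5)² = 15876/25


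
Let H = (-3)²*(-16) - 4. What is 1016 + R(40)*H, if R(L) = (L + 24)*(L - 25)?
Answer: -141064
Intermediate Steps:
R(L) = (-25 + L)*(24 + L) (R(L) = (24 + L)*(-25 + L) = (-25 + L)*(24 + L))
H = -148 (H = 9*(-16) - 4 = -144 - 4 = -148)
1016 + R(40)*H = 1016 + (-600 + 40² - 1*40)*(-148) = 1016 + (-600 + 1600 - 40)*(-148) = 1016 + 960*(-148) = 1016 - 142080 = -141064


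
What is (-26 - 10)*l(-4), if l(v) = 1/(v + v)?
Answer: 9/2 ≈ 4.5000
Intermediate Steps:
l(v) = 1/(2*v)
(-26 - 10)*l(-4) = (-26 - 10)*((½)/(-4)) = -18*(-1)/4 = -36*(-⅛) = 9/2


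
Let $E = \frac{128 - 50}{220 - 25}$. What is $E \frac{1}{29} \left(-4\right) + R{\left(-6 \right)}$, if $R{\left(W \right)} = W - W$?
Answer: $- \frac{8}{145} \approx -0.055172$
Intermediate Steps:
$E = \frac{2}{5}$ ($E = \frac{78}{195} = 78 \cdot \frac{1}{195} = \frac{2}{5} \approx 0.4$)
$R{\left(W \right)} = 0$
$E \frac{1}{29} \left(-4\right) + R{\left(-6 \right)} = \frac{2 \cdot \frac{1}{29} \left(-4\right)}{5} + 0 = \frac{2}{5} \left(- \frac{4}{29}\right) + 0 = - \frac{8}{145} + 0 = - \frac{8}{145}$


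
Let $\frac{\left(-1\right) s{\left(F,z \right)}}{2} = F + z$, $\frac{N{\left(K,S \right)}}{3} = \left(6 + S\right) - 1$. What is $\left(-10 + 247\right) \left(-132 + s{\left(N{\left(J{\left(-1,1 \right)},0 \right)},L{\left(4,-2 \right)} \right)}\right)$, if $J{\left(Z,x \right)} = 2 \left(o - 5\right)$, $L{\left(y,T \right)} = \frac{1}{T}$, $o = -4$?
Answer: $-38157$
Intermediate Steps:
$J{\left(Z,x \right)} = -18$ ($J{\left(Z,x \right)} = 2 \left(-4 - 5\right) = 2 \left(-9\right) = -18$)
$N{\left(K,S \right)} = 15 + 3 S$ ($N{\left(K,S \right)} = 3 \left(\left(6 + S\right) - 1\right) = 3 \left(5 + S\right) = 15 + 3 S$)
$s{\left(F,z \right)} = - 2 F - 2 z$ ($s{\left(F,z \right)} = - 2 \left(F + z\right) = - 2 F - 2 z$)
$\left(-10 + 247\right) \left(-132 + s{\left(N{\left(J{\left(-1,1 \right)},0 \right)},L{\left(4,-2 \right)} \right)}\right) = \left(-10 + 247\right) \left(-132 - \left(-1 + 2 \left(15 + 3 \cdot 0\right)\right)\right) = 237 \left(-132 - \left(-1 + 2 \left(15 + 0\right)\right)\right) = 237 \left(-132 + \left(\left(-2\right) 15 + 1\right)\right) = 237 \left(-132 + \left(-30 + 1\right)\right) = 237 \left(-132 - 29\right) = 237 \left(-161\right) = -38157$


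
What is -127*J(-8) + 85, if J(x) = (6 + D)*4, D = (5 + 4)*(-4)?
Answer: 15325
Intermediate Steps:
D = -36 (D = 9*(-4) = -36)
J(x) = -120 (J(x) = (6 - 36)*4 = -30*4 = -120)
-127*J(-8) + 85 = -127*(-120) + 85 = 15240 + 85 = 15325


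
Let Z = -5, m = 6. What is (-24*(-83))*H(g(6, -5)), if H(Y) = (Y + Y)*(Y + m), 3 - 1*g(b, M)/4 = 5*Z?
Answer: 52652544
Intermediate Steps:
g(b, M) = 112 (g(b, M) = 12 - 20*(-5) = 12 - 4*(-25) = 12 + 100 = 112)
H(Y) = 2*Y*(6 + Y) (H(Y) = (Y + Y)*(Y + 6) = (2*Y)*(6 + Y) = 2*Y*(6 + Y))
(-24*(-83))*H(g(6, -5)) = (-24*(-83))*(2*112*(6 + 112)) = 1992*(2*112*118) = 1992*26432 = 52652544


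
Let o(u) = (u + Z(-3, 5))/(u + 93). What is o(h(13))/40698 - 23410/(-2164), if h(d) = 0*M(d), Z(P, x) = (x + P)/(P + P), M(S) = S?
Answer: 33226813507/3071457711 ≈ 10.818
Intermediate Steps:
Z(P, x) = (P + x)/(2*P) (Z(P, x) = (P + x)/((2*P)) = (P + x)*(1/(2*P)) = (P + x)/(2*P))
h(d) = 0 (h(d) = 0*d = 0)
o(u) = (-1/3 + u)/(93 + u) (o(u) = (u + (1/2)*(-3 + 5)/(-3))/(u + 93) = (u + (1/2)*(-1/3)*2)/(93 + u) = (u - 1/3)/(93 + u) = (-1/3 + u)/(93 + u))
o(h(13))/40698 - 23410/(-2164) = ((-1/3 + 0)/(93 + 0))/40698 - 23410/(-2164) = (-1/3/93)*(1/40698) - 23410*(-1/2164) = ((1/93)*(-1/3))*(1/40698) + 11705/1082 = -1/279*1/40698 + 11705/1082 = -1/11354742 + 11705/1082 = 33226813507/3071457711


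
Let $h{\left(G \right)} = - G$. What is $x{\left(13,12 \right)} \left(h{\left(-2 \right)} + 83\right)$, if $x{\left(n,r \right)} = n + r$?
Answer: $2125$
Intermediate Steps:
$x{\left(13,12 \right)} \left(h{\left(-2 \right)} + 83\right) = \left(13 + 12\right) \left(\left(-1\right) \left(-2\right) + 83\right) = 25 \left(2 + 83\right) = 25 \cdot 85 = 2125$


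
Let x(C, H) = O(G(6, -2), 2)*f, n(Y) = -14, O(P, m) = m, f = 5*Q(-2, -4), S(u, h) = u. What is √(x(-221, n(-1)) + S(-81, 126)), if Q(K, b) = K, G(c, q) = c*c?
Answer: I*√101 ≈ 10.05*I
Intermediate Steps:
G(c, q) = c²
f = -10 (f = 5*(-2) = -10)
x(C, H) = -20 (x(C, H) = 2*(-10) = -20)
√(x(-221, n(-1)) + S(-81, 126)) = √(-20 - 81) = √(-101) = I*√101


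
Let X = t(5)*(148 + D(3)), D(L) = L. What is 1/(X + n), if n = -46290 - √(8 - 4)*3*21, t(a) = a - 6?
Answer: -1/46567 ≈ -2.1474e-5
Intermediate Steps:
t(a) = -6 + a
X = -151 (X = (-6 + 5)*(148 + 3) = -1*151 = -151)
n = -46416 (n = -46290 - √4*3*21 = -46290 - 2*3*21 = -46290 - 6*21 = -46290 - 1*126 = -46290 - 126 = -46416)
1/(X + n) = 1/(-151 - 46416) = 1/(-46567) = -1/46567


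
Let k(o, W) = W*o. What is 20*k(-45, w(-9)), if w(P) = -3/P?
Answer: -300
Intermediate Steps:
20*k(-45, w(-9)) = 20*(-3/(-9)*(-45)) = 20*(-3*(-⅑)*(-45)) = 20*((⅓)*(-45)) = 20*(-15) = -300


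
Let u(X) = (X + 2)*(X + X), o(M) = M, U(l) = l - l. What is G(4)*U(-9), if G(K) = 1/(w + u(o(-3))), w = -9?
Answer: 0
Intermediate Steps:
U(l) = 0
u(X) = 2*X*(2 + X) (u(X) = (2 + X)*(2*X) = 2*X*(2 + X))
G(K) = -⅓ (G(K) = 1/(-9 + 2*(-3)*(2 - 3)) = 1/(-9 + 2*(-3)*(-1)) = 1/(-9 + 6) = 1/(-3) = -⅓)
G(4)*U(-9) = -⅓*0 = 0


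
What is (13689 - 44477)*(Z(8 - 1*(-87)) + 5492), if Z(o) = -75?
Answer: -166778596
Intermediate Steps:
(13689 - 44477)*(Z(8 - 1*(-87)) + 5492) = (13689 - 44477)*(-75 + 5492) = -30788*5417 = -166778596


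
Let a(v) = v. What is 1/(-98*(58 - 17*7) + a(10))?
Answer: 1/5988 ≈ 0.00016700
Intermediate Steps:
1/(-98*(58 - 17*7) + a(10)) = 1/(-98*(58 - 17*7) + 10) = 1/(-98*(58 - 119) + 10) = 1/(-98*(-61) + 10) = 1/(5978 + 10) = 1/5988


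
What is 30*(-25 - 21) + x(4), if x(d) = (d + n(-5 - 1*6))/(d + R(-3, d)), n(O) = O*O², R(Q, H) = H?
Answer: -12367/8 ≈ -1545.9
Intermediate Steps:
n(O) = O³
x(d) = (-1331 + d)/(2*d) (x(d) = (d + (-5 - 1*6)³)/(d + d) = (d + (-5 - 6)³)/((2*d)) = (d + (-11)³)*(1/(2*d)) = (d - 1331)*(1/(2*d)) = (-1331 + d)*(1/(2*d)) = (-1331 + d)/(2*d))
30*(-25 - 21) + x(4) = 30*(-25 - 21) + (½)*(-1331 + 4)/4 = 30*(-46) + (½)*(¼)*(-1327) = -1380 - 1327/8 = -12367/8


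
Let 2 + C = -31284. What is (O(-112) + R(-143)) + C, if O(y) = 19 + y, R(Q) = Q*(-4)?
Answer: -30807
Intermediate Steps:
C = -31286 (C = -2 - 31284 = -31286)
R(Q) = -4*Q
(O(-112) + R(-143)) + C = ((19 - 112) - 4*(-143)) - 31286 = (-93 + 572) - 31286 = 479 - 31286 = -30807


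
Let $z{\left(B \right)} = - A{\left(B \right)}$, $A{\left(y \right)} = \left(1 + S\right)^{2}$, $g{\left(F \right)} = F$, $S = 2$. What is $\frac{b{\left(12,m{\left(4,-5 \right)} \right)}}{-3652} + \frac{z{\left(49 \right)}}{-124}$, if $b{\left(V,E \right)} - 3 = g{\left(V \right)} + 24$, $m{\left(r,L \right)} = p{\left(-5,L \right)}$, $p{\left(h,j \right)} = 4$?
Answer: $\frac{1752}{28303} \approx 0.061902$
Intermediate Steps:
$m{\left(r,L \right)} = 4$
$b{\left(V,E \right)} = 27 + V$ ($b{\left(V,E \right)} = 3 + \left(V + 24\right) = 3 + \left(24 + V\right) = 27 + V$)
$A{\left(y \right)} = 9$ ($A{\left(y \right)} = \left(1 + 2\right)^{2} = 3^{2} = 9$)
$z{\left(B \right)} = -9$ ($z{\left(B \right)} = \left(-1\right) 9 = -9$)
$\frac{b{\left(12,m{\left(4,-5 \right)} \right)}}{-3652} + \frac{z{\left(49 \right)}}{-124} = \frac{27 + 12}{-3652} - \frac{9}{-124} = 39 \left(- \frac{1}{3652}\right) - - \frac{9}{124} = - \frac{39}{3652} + \frac{9}{124} = \frac{1752}{28303}$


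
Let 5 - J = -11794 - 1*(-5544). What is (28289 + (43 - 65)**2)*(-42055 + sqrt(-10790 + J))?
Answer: -1210048515 + 28773*I*sqrt(4535) ≈ -1.21e+9 + 1.9376e+6*I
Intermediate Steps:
J = 6255 (J = 5 - (-11794 - 1*(-5544)) = 5 - (-11794 + 5544) = 5 - 1*(-6250) = 5 + 6250 = 6255)
(28289 + (43 - 65)**2)*(-42055 + sqrt(-10790 + J)) = (28289 + (43 - 65)**2)*(-42055 + sqrt(-10790 + 6255)) = (28289 + (-22)**2)*(-42055 + sqrt(-4535)) = (28289 + 484)*(-42055 + I*sqrt(4535)) = 28773*(-42055 + I*sqrt(4535)) = -1210048515 + 28773*I*sqrt(4535)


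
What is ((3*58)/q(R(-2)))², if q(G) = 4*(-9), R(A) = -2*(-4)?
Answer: 841/36 ≈ 23.361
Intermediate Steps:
R(A) = 8
q(G) = -36
((3*58)/q(R(-2)))² = ((3*58)/(-36))² = (174*(-1/36))² = (-29/6)² = 841/36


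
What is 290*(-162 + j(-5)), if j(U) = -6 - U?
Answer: -47270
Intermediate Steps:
290*(-162 + j(-5)) = 290*(-162 + (-6 - 1*(-5))) = 290*(-162 + (-6 + 5)) = 290*(-162 - 1) = 290*(-163) = -47270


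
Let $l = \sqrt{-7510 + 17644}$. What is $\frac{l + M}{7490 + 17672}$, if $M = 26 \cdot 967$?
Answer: $\frac{12571}{12581} + \frac{3 \sqrt{1126}}{25162} \approx 1.0032$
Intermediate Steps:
$M = 25142$
$l = 3 \sqrt{1126}$ ($l = \sqrt{10134} = 3 \sqrt{1126} \approx 100.67$)
$\frac{l + M}{7490 + 17672} = \frac{3 \sqrt{1126} + 25142}{7490 + 17672} = \frac{25142 + 3 \sqrt{1126}}{25162} = \left(25142 + 3 \sqrt{1126}\right) \frac{1}{25162} = \frac{12571}{12581} + \frac{3 \sqrt{1126}}{25162}$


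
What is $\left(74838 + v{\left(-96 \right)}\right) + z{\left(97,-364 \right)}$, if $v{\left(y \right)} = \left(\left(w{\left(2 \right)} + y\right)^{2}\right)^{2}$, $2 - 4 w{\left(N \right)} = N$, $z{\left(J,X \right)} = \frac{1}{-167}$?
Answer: $\frac{14196585497}{167} \approx 8.501 \cdot 10^{7}$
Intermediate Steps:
$z{\left(J,X \right)} = - \frac{1}{167}$
$w{\left(N \right)} = \frac{1}{2} - \frac{N}{4}$
$v{\left(y \right)} = y^{4}$ ($v{\left(y \right)} = \left(\left(\left(\frac{1}{2} - \frac{1}{2}\right) + y\right)^{2}\right)^{2} = \left(\left(0 + y\right)^{2}\right)^{2} = \left(y^{2}\right)^{2} = y^{4}$)
$\left(74838 + v{\left(-96 \right)}\right) + z{\left(97,-364 \right)} = \left(74838 + \left(-96\right)^{4}\right) - \frac{1}{167} = \left(74838 + 84934656\right) - \frac{1}{167} = 85009494 - \frac{1}{167} = \frac{14196585497}{167}$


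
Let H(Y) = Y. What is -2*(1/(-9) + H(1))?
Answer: -16/9 ≈ -1.7778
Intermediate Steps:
-2*(1/(-9) + H(1)) = -2*(1/(-9) + 1) = -2*(-⅑ + 1) = -2*8/9 = -16/9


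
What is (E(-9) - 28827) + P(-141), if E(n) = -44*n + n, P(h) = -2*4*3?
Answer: -28464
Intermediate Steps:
P(h) = -24 (P(h) = -8*3 = -24)
E(n) = -43*n
(E(-9) - 28827) + P(-141) = (-43*(-9) - 28827) - 24 = (387 - 28827) - 24 = -28440 - 24 = -28464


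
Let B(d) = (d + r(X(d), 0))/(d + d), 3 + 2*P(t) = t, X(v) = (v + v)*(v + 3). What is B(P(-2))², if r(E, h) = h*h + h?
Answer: ¼ ≈ 0.25000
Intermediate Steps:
X(v) = 2*v*(3 + v) (X(v) = (2*v)*(3 + v) = 2*v*(3 + v))
P(t) = -3/2 + t/2
r(E, h) = h + h² (r(E, h) = h² + h = h + h²)
B(d) = ½ (B(d) = (d + 0*(1 + 0))/(d + d) = (d + 0*1)/((2*d)) = (d + 0)*(1/(2*d)) = d*(1/(2*d)) = ½)
B(P(-2))² = (½)² = ¼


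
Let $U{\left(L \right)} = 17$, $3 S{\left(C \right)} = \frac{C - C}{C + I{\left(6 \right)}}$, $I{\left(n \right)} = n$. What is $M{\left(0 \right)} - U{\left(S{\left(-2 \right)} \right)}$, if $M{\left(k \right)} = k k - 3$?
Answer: $-20$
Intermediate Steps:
$S{\left(C \right)} = 0$ ($S{\left(C \right)} = \frac{\left(C - C\right) \frac{1}{C + 6}}{3} = \frac{0 \frac{1}{6 + C}}{3} = \frac{1}{3} \cdot 0 = 0$)
$M{\left(k \right)} = -3 + k^{2}$ ($M{\left(k \right)} = k^{2} - 3 = -3 + k^{2}$)
$M{\left(0 \right)} - U{\left(S{\left(-2 \right)} \right)} = \left(-3 + 0^{2}\right) - 17 = \left(-3 + 0\right) - 17 = -3 - 17 = -20$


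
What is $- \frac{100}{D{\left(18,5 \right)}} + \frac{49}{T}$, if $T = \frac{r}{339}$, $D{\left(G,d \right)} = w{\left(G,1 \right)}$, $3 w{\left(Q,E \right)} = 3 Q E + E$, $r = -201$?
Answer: $- \frac{64927}{737} \approx -88.096$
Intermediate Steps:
$w{\left(Q,E \right)} = \frac{E}{3} + E Q$ ($w{\left(Q,E \right)} = \frac{3 Q E + E}{3} = \frac{3 E Q + E}{3} = \frac{E + 3 E Q}{3} = \frac{E}{3} + E Q$)
$D{\left(G,d \right)} = \frac{1}{3} + G$ ($D{\left(G,d \right)} = 1 \left(\frac{1}{3} + G\right) = \frac{1}{3} + G$)
$T = - \frac{67}{113}$ ($T = - \frac{201}{339} = \left(-201\right) \frac{1}{339} = - \frac{67}{113} \approx -0.59292$)
$- \frac{100}{D{\left(18,5 \right)}} + \frac{49}{T} = - \frac{100}{\frac{1}{3} + 18} + \frac{49}{- \frac{67}{113}} = - \frac{100}{\frac{55}{3}} + 49 \left(- \frac{113}{67}\right) = \left(-100\right) \frac{3}{55} - \frac{5537}{67} = - \frac{60}{11} - \frac{5537}{67} = - \frac{64927}{737}$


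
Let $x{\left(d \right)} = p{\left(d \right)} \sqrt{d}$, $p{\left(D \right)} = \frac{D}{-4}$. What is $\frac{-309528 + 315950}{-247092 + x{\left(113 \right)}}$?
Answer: $- \frac{25389197184}{976869860527} + \frac{2902744 \sqrt{113}}{976869860527} \approx -0.025959$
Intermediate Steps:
$p{\left(D \right)} = - \frac{D}{4}$ ($p{\left(D \right)} = D \left(- \frac{1}{4}\right) = - \frac{D}{4}$)
$x{\left(d \right)} = - \frac{d^{\frac{3}{2}}}{4}$ ($x{\left(d \right)} = - \frac{d}{4} \sqrt{d} = - \frac{d^{\frac{3}{2}}}{4}$)
$\frac{-309528 + 315950}{-247092 + x{\left(113 \right)}} = \frac{-309528 + 315950}{-247092 - \frac{113^{\frac{3}{2}}}{4}} = \frac{6422}{-247092 - \frac{113 \sqrt{113}}{4}}$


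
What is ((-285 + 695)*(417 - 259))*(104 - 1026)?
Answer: -59727160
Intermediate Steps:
((-285 + 695)*(417 - 259))*(104 - 1026) = (410*158)*(-922) = 64780*(-922) = -59727160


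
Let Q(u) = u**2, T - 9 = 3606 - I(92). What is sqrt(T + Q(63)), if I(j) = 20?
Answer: 2*sqrt(1891) ≈ 86.971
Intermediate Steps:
T = 3595 (T = 9 + (3606 - 1*20) = 9 + (3606 - 20) = 9 + 3586 = 3595)
sqrt(T + Q(63)) = sqrt(3595 + 63**2) = sqrt(3595 + 3969) = sqrt(7564) = 2*sqrt(1891)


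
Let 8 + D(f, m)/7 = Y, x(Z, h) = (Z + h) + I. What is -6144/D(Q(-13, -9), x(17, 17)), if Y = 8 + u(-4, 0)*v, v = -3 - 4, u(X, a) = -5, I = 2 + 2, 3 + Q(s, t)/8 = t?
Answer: -6144/245 ≈ -25.078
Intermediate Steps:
Q(s, t) = -24 + 8*t
I = 4
v = -7
Y = 43 (Y = 8 - 5*(-7) = 8 + 35 = 43)
x(Z, h) = 4 + Z + h (x(Z, h) = (Z + h) + 4 = 4 + Z + h)
D(f, m) = 245 (D(f, m) = -56 + 7*43 = -56 + 301 = 245)
-6144/D(Q(-13, -9), x(17, 17)) = -6144/245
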